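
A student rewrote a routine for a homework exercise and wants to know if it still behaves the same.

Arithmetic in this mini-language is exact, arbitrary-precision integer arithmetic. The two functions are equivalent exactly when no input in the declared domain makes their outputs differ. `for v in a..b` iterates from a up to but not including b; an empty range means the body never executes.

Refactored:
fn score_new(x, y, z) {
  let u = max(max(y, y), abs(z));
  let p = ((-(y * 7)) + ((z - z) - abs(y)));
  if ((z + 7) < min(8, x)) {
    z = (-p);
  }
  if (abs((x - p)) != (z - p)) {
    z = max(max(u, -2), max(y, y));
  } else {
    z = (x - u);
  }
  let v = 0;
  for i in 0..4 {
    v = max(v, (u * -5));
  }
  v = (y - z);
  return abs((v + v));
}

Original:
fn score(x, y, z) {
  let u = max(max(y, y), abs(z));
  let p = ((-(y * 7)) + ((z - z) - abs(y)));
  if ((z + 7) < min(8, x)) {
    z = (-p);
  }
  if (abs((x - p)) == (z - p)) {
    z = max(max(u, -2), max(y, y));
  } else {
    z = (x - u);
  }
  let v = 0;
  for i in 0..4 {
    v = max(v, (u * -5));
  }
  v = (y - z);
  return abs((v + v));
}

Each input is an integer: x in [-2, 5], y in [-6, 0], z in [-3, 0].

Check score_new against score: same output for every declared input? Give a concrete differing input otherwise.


Evaluate both at x=-2, y=-6, z=-3.
score: u = 3; p = 36; ((z + 7) < min(8, x)) -> false; (abs((x - p)) == (z - p)) -> false; z = -5; v = 0; [i=0]; v = 0; [i=1]; v = 0; [i=2]; v = 0; [i=3]; v = 0; v = -1; return 2
score_new: u = 3; p = 36; ((z + 7) < min(8, x)) -> false; (abs((x - p)) != (z - p)) -> true; z = 3; v = 0; [i=0]; v = 0; [i=1]; v = 0; [i=2]; v = 0; [i=3]; v = 0; v = -9; return 18
2 and 18 differ, so these are not the same function on this domain.
verdict: not equivalent; witness: x=-2, y=-6, z=-3


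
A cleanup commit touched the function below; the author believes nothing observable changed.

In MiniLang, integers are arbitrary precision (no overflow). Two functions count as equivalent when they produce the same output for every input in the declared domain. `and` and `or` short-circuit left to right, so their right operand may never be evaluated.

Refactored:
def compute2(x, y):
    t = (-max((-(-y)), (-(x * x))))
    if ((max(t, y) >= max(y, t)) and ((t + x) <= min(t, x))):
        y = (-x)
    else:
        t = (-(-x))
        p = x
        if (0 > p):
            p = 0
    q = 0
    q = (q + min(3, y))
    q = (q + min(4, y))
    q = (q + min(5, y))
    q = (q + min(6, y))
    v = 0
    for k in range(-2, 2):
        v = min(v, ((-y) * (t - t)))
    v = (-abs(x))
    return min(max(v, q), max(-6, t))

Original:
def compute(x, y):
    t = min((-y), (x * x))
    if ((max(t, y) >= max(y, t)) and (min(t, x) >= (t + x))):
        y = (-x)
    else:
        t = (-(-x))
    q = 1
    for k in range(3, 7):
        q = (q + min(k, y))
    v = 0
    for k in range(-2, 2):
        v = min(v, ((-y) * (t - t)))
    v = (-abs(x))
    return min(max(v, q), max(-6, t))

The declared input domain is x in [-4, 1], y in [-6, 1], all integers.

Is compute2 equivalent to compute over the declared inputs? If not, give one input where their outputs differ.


The rewrite breaks on x=1, y=0, where the results are 1 and 0.
compute: t = 0; ((max(t, y) >= max(y, t)) and (min(t, x) >= (t + x))) -> false; t = 1; q = 1; [k=3]; q = 1; [k=4]; q = 1; [k=5]; q = 1; [k=6]; q = 1; v = 0; [k=-2]; v = 0; [k=-1]; v = 0; [k=0]; v = 0; [k=1]; v = 0; v = -1; return 1
compute2: t = 0; ((max(t, y) >= max(y, t)) and ((t + x) <= min(t, x))) -> false; t = 1; p = 1; (0 > p) -> false; q = 0; q = 0; q = 0; q = 0; q = 0; v = 0; [k=-2]; v = 0; [k=-1]; v = 0; [k=0]; v = 0; [k=1]; v = 0; v = -1; return 0
verdict: not equivalent; witness: x=1, y=0


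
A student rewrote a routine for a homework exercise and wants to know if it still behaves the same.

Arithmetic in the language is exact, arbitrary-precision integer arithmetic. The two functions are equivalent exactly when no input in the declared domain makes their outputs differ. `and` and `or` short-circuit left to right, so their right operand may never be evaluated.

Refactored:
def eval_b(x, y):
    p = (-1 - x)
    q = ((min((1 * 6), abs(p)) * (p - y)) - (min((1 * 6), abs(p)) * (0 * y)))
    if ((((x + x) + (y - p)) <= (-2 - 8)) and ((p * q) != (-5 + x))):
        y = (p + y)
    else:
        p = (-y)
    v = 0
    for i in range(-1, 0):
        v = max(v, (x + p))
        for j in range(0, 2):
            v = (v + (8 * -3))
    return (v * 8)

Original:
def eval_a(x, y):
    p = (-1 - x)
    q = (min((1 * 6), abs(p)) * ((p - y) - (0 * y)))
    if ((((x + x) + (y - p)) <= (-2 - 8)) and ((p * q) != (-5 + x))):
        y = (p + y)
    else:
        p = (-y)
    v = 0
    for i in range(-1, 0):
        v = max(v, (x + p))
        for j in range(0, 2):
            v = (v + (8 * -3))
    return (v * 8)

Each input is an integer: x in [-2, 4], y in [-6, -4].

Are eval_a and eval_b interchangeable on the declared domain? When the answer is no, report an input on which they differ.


Equivalent — the differences include arithmetic usage differs; and min/max/abs usage differs; and constant usage differs, yet no declared input distinguishes the two.
As a probe, take x=0, y=-6: eval_a runs p := -1 | q := 5 | ((((x + x) + (y - p)) <= (-2 - 8)) and ((p * q) != (-5 + x))): false | p := 6 | v := 0 | iter i=-1: | v := 6 | iter j=0: | v := -18 | iter j=1: | v := -42 | result -336; eval_b runs p := -1 | q := 5 | ((((x + x) + (y - p)) <= (-2 - 8)) and ((p * q) != (-5 + x))): false | p := 6 | v := 0 | iter i=-1: | v := 6 | iter j=0: | v := -18 | iter j=1: | v := -42 | result -336; both end at -336.
Across all 21 domain points the two functions coincide.
verdict: equivalent


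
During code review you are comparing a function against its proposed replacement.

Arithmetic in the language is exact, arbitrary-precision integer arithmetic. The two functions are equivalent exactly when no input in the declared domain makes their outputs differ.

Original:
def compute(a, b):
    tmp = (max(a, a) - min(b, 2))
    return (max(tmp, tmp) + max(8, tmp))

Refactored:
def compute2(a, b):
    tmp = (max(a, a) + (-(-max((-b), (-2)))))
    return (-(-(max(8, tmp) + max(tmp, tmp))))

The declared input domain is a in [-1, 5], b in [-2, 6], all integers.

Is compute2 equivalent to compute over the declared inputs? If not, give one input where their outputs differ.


The two are interchangeable: arithmetic usage differs; min/max/abs usage differs, and every declared input agrees.
Tracing a=2, b=6: compute: tmp = 0; return 8 | compute2: tmp = 0; return 8 — matching result 8.
Every one of the 63 inputs gives matching results.
verdict: equivalent


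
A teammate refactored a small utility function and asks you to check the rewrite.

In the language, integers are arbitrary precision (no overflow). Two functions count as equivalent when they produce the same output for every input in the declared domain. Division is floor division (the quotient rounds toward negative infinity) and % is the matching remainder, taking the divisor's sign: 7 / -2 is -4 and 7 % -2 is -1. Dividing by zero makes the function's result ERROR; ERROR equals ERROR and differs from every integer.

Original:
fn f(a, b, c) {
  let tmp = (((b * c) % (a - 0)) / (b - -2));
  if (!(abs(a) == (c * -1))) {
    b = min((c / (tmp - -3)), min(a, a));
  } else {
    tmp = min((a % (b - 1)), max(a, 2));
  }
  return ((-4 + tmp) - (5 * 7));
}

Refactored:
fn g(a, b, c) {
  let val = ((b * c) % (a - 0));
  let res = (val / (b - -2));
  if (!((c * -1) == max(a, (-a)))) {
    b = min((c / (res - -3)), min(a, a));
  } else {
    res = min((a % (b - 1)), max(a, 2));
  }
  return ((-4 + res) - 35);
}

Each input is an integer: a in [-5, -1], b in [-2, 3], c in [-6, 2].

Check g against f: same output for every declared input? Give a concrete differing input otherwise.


Side by side, the visible changes include: min/max/abs usage differs; and arithmetic usage differs; and local variable names differ; and constant usage differs; and statement counts differ.
One worked example (a=-5, b=-1, c=1) — f: tmp becomes -1; next (!(abs(a) == (c * -1))) evaluates to true; next b becomes -5; next final value -40; g: val becomes -1; next res becomes -1; next (!((c * -1) == max(a, (-a)))) evaluates to true; next b becomes -5; next final value -40; agreement on -40.
An exhaustive pass over the 270 declared inputs shows identical outputs.
verdict: equivalent


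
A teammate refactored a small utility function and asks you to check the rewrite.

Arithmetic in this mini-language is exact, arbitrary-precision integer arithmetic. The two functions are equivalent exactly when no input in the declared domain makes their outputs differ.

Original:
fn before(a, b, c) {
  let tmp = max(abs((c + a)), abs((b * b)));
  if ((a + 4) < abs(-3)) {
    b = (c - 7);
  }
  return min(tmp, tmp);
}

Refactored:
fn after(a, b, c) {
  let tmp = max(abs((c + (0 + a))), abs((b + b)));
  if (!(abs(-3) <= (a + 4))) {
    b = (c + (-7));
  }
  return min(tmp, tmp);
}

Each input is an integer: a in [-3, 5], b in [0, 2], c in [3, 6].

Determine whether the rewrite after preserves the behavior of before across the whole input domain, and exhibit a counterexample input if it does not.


These are not equivalent — on a=-3, b=1, c=3 the outputs split (1 vs 2).
before: tmp=1, then ((a + 4) < abs(-3)) is true, then b=-4, then returns 1
after: tmp=2, then (!(abs(-3) <= (a + 4))) is true, then b=-4, then returns 2
verdict: not equivalent; witness: a=-3, b=1, c=3


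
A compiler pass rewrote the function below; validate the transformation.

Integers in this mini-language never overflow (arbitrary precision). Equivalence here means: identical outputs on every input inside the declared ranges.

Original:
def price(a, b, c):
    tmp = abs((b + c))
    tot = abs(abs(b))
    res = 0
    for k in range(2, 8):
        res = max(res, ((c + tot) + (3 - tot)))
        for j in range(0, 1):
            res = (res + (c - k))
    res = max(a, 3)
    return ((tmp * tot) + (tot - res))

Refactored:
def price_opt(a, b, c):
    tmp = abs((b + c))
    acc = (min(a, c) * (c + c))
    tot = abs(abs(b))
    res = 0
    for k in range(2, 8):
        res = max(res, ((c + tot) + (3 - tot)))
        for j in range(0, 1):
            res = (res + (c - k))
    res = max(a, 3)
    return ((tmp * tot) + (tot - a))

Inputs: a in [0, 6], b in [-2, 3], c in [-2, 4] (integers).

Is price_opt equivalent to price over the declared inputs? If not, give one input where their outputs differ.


At a=0, b=-2, c=-2: price gives 7, price_opt gives 10.
verdict: not equivalent; witness: a=0, b=-2, c=-2


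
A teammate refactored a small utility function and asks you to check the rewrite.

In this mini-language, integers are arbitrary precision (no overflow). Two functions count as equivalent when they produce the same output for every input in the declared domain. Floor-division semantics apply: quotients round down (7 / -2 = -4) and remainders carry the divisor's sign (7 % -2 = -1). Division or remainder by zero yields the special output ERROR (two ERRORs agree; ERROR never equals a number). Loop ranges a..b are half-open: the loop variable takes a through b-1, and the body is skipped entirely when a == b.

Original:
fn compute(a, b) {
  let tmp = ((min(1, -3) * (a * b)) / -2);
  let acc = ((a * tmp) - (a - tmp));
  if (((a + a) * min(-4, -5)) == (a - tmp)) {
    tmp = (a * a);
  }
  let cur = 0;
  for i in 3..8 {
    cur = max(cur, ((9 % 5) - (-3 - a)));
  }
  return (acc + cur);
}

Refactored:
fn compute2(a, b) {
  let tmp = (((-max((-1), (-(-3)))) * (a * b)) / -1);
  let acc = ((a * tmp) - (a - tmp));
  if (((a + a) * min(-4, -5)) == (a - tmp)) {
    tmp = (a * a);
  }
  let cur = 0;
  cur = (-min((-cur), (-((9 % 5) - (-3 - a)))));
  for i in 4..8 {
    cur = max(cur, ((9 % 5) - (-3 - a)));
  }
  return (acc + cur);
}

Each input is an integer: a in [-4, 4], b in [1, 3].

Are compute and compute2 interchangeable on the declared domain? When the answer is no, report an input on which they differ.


a=-4, b=1 yields 25 from compute but 43 from compute2.
verdict: not equivalent; witness: a=-4, b=1


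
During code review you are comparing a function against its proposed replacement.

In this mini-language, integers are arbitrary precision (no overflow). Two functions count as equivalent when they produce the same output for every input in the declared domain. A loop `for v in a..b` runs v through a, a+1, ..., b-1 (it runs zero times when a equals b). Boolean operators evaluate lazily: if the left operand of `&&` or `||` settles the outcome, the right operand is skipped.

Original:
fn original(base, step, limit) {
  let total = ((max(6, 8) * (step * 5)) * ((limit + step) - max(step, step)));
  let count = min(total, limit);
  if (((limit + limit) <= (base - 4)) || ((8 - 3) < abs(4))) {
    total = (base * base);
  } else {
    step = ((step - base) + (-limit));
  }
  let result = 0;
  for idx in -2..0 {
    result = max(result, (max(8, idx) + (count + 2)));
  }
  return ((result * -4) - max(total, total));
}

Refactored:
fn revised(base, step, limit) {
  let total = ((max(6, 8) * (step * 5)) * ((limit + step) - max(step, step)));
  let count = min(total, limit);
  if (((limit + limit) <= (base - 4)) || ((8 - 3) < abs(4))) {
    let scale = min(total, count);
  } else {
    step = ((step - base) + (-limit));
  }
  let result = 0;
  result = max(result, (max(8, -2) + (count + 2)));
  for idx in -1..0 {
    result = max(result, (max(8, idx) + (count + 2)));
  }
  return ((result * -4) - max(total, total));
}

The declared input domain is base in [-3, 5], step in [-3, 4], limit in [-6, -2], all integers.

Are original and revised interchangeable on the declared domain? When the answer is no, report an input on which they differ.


Input base=-3, step=-3, limit=-6: -25 from original versus -736 from revised.
verdict: not equivalent; witness: base=-3, step=-3, limit=-6


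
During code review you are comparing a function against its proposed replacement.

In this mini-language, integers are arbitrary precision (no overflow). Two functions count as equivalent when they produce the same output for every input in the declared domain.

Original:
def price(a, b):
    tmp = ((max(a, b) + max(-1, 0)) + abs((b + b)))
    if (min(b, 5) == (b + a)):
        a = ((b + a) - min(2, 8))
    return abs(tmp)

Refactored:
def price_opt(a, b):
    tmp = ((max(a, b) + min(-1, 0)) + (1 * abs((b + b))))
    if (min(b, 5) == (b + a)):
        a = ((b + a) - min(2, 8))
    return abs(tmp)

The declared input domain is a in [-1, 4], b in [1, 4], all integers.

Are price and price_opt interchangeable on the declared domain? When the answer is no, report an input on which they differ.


Not equivalent: a=-1, b=1 separates them (3 vs 2).
price: tmp=3, then (min(b, 5) == (b + a)) is false, then returns 3
price_opt: tmp=2, then (min(b, 5) == (b + a)) is false, then returns 2
verdict: not equivalent; witness: a=-1, b=1


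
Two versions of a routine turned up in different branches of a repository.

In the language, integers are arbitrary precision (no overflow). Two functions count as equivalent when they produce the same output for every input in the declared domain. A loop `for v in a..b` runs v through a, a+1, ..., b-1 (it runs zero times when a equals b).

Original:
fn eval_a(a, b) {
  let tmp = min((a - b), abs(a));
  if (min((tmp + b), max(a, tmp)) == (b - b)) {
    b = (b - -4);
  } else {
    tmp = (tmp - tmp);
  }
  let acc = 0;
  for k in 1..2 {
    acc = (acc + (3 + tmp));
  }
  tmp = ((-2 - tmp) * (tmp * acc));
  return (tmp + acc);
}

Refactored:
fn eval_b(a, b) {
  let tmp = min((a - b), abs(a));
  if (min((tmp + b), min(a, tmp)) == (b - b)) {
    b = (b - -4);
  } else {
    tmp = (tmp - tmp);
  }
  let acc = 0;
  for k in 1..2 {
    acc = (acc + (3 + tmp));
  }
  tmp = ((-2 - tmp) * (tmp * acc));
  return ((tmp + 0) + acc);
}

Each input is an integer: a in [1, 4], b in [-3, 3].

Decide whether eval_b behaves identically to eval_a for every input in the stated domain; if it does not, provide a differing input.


The edit looks behavioral (`max(a, tmp)` became `min(a, tmp)`), but over these ranges it never changes the outcome.
Spot check at a=2, b=1 — eval_a: tmp=1, then (min((tmp + b), max(a, tmp)) == (b - b)) is false, then tmp=0, then acc=0, then (k=1), then acc=3, then tmp=0, then returns 3. eval_b: tmp=1, then (min((tmp + b), min(a, tmp)) == (b - b)) is false, then tmp=0, then acc=0, then (k=1), then acc=3, then tmp=0, then returns 3. Both give 3.
Every one of the 28 inputs gives matching results.
verdict: equivalent


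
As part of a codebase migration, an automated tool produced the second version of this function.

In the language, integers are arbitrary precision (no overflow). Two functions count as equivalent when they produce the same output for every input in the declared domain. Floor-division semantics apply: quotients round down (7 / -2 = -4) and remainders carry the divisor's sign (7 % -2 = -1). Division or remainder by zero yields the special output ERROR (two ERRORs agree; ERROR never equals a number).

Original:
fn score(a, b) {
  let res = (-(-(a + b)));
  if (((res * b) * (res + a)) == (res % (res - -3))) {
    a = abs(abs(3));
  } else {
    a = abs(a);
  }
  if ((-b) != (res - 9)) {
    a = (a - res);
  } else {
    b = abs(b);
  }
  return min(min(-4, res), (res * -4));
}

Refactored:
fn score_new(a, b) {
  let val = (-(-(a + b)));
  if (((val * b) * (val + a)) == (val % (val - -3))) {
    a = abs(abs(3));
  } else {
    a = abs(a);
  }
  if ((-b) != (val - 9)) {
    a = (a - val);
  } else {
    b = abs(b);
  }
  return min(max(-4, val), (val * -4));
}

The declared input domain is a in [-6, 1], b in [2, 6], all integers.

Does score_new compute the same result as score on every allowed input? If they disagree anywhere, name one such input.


Consider the input a=-6, b=4.
score: res = -2; (((res * b) * (res + a)) == (res % (res - -3))) -> false; a = 6; ((-b) != (res - 9)) -> true; a = 8; return -4
score_new: val = -2; (((val * b) * (val + a)) == (val % (val - -3))) -> false; a = 6; ((-b) != (val - 9)) -> true; a = 8; return -2
-4 and -2 differ, so these are not the same function on this domain.
verdict: not equivalent; witness: a=-6, b=4


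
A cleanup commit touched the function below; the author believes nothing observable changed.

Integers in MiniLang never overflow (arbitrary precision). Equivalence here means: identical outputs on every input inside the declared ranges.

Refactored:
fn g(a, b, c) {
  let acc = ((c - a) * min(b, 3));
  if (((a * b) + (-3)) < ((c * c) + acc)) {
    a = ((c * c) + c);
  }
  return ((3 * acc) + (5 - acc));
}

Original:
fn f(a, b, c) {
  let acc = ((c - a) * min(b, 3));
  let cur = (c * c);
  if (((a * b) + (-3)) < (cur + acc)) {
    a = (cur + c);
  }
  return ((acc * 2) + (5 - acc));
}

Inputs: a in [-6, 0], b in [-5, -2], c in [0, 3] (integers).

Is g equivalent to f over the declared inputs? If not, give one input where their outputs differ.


Run the pair on a=-6, b=-5, c=0.
f: acc = -30; cur = 0; (((a * b) + (-3)) < (cur + acc)) -> false; return -25
g: acc = -30; (((a * b) + (-3)) < ((c * c) + acc)) -> false; return -55
-25 against -55: the behavior changed.
verdict: not equivalent; witness: a=-6, b=-5, c=0


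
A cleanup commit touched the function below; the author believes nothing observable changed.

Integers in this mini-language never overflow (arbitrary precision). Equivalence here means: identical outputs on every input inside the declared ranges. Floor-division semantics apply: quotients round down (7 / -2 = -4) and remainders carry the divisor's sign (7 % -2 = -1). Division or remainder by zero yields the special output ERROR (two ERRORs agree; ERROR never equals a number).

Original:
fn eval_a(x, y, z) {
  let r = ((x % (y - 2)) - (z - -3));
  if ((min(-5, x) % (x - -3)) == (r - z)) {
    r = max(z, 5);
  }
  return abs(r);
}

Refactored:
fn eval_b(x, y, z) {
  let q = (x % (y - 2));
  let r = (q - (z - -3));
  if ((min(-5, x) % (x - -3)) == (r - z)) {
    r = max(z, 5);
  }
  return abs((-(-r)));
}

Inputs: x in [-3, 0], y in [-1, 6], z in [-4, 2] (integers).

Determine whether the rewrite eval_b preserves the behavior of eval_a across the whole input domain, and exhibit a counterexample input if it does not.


Behavior is preserved: although statement counts differ, and local variable names differ, the outputs never diverge.
Tracing x=0, y=-1, z=-4: eval_a: r=1, then ((min(-5, x) % (x - -3)) == (r - z)) is false, then returns 1 | eval_b: q=0, then r=1, then ((min(-5, x) % (x - -3)) == (r - z)) is false, then returns 1 — matching result 1.
An exhaustive pass over the 224 declared inputs shows identical outputs.
verdict: equivalent


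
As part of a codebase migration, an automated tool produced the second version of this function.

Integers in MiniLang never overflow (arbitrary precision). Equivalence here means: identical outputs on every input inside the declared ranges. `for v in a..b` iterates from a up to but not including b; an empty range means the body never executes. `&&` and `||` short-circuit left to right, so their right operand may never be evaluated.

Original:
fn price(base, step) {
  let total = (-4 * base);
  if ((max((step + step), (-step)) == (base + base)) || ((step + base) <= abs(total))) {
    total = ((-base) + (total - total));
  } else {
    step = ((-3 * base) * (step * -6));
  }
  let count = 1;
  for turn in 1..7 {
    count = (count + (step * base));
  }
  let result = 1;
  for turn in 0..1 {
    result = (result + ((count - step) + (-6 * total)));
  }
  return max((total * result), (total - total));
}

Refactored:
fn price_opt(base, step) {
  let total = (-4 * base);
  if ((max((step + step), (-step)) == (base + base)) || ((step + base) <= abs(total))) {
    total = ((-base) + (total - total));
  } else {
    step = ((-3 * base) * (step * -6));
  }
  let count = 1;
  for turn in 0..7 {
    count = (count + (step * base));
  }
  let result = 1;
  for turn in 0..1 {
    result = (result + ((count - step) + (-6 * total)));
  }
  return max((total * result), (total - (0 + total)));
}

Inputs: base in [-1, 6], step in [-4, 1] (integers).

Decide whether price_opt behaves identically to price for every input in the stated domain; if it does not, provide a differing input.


These are not equivalent — on base=-1, step=-4 the outputs split (24 vs 28).
price: total=4, then ((max((step + step), (-step)) == (base + base)) || ((step + base) <= abs(total))) is true, then total=1, then count=1, then (turn=1), then count=5, then (turn=2), then count=9, then (turn=3), then count=13, then (turn=4), then count=17, then (turn=5), then count=21, then (turn=6), then count=25, then result=1, then (turn=0), then result=24, then returns 24
price_opt: total=4, then ((max((step + step), (-step)) == (base + base)) || ((step + base) <= abs(total))) is true, then total=1, then count=1, then (turn=0), then count=5, then (turn=1), then count=9, then (turn=2), then count=13, then (turn=3), then count=17, then (turn=4), then count=21, then (turn=5), then count=25, then (turn=6), then count=29, then result=1, then (turn=0), then result=28, then returns 28
verdict: not equivalent; witness: base=-1, step=-4


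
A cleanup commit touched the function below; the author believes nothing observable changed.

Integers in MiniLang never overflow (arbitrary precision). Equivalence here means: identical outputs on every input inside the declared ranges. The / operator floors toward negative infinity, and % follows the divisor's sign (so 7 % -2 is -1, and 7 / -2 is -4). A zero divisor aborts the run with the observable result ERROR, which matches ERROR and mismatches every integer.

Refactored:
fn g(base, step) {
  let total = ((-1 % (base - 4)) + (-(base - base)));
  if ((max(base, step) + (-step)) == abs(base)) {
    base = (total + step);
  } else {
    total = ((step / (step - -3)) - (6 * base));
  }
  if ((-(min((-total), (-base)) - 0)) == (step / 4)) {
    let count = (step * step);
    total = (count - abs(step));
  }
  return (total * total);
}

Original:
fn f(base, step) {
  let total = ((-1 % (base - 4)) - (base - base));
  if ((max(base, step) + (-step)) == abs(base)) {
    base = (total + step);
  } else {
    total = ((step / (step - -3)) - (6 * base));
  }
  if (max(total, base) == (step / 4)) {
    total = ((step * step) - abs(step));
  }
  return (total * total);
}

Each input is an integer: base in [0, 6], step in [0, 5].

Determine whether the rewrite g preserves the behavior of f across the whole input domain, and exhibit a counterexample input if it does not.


Behavior is preserved: although constant usage differs, and arithmetic usage differs, and local variable names differ, and statement counts differ, and min/max/abs usage differs, the outputs never diverge.
Tracing base=2, step=3: f: total becomes -1; next ((max(base, step) + (-step)) == abs(base)) evaluates to false; next total becomes -12; next (max(total, base) == (step / 4)) evaluates to false; next final value 144 | g: total becomes -1; next ((max(base, step) + (-step)) == abs(base)) evaluates to false; next total becomes -12; next ((-(min((-total), (-base)) - 0)) == (step / 4)) evaluates to false; next final value 144 — matching result 144.
Across all 42 domain points the two functions coincide.
verdict: equivalent


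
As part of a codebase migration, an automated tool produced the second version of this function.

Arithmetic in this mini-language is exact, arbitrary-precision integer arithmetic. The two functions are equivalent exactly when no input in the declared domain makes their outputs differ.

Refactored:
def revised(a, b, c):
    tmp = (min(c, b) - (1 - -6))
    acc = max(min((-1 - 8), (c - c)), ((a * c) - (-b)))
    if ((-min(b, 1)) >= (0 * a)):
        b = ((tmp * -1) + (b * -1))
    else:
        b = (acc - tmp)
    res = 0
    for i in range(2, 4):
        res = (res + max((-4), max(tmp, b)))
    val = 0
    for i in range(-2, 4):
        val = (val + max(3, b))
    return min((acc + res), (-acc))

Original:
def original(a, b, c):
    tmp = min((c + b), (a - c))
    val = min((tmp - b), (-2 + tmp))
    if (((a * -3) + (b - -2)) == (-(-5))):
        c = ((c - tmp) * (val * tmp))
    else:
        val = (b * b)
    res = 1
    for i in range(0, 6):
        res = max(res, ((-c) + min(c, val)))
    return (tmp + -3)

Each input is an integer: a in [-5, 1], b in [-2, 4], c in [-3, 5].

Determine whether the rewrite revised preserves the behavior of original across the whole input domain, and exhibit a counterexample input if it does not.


Consider the input a=-5, b=-2, c=-3.
original: tmp becomes -5; next val becomes -7; next (((a * -3) + (b - -2)) == (-(-5))) evaluates to false; next val becomes 4; next res becomes 1; next at i=0:; next res becomes 1; next at i=1:; next res becomes 1; next at i=2:; next res becomes 1; next at i=3:; next res becomes 1; next at i=4:; next res becomes 1; next at i=5:; next res becomes 1; next final value -8
revised: tmp becomes -10; next acc becomes 13; next ((-min(b, 1)) >= (0 * a)) evaluates to true; next b becomes 12; next res becomes 0; next at i=2:; next res becomes 12; next at i=3:; next res becomes 24; next val becomes 0; next at i=-2:; next val becomes 12; next at i=-1:; next val becomes 24; next at i=0:; next val becomes 36; next at i=1:; next val becomes 48; next at i=2:; next val becomes 60; next at i=3:; next val becomes 72; next final value -13
-8 against -13: the behavior changed.
verdict: not equivalent; witness: a=-5, b=-2, c=-3


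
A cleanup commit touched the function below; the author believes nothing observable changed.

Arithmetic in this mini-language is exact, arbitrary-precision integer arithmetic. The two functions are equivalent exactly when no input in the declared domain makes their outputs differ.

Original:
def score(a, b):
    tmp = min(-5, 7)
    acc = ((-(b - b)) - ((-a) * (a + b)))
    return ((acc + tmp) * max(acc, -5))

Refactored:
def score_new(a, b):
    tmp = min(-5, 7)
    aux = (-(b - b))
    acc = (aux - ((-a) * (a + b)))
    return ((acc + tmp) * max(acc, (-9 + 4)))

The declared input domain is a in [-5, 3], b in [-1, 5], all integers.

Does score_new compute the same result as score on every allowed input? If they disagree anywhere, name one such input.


The two are interchangeable: local variable names differ, plus arithmetic usage differs, plus constant usage differs, plus statement counts differ, and every declared input agrees.
One worked example (a=-5, b=-1) — score: tmp=-5, then acc=30, then returns 750; score_new: tmp=-5, then aux=0, then acc=30, then returns 750; agreement on 750.
Every one of the 63 inputs gives matching results.
verdict: equivalent


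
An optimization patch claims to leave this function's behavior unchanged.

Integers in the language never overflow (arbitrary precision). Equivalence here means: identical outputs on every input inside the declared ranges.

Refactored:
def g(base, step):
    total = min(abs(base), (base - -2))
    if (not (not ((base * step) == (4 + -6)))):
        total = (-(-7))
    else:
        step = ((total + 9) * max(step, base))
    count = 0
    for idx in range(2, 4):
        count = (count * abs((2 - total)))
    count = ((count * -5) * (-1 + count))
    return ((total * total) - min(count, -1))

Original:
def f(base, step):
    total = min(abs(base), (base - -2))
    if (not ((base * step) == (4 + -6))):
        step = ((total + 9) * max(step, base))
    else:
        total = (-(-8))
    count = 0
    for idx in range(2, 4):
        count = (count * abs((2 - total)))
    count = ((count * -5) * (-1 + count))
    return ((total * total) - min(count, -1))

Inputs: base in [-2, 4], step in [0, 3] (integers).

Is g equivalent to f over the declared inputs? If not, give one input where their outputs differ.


There is a counterexample at base=-2, step=1: 65 on one side, 50 on the other.
f: total = 0; (not ((base * step) == (4 + -6))) -> false; total = 8; count = 0; [idx=2]; count = 0; [idx=3]; count = 0; count = 0; return 65
g: total = 0; (not (not ((base * step) == (4 + -6)))) -> true; total = 7; count = 0; [idx=2]; count = 0; [idx=3]; count = 0; count = 0; return 50
verdict: not equivalent; witness: base=-2, step=1


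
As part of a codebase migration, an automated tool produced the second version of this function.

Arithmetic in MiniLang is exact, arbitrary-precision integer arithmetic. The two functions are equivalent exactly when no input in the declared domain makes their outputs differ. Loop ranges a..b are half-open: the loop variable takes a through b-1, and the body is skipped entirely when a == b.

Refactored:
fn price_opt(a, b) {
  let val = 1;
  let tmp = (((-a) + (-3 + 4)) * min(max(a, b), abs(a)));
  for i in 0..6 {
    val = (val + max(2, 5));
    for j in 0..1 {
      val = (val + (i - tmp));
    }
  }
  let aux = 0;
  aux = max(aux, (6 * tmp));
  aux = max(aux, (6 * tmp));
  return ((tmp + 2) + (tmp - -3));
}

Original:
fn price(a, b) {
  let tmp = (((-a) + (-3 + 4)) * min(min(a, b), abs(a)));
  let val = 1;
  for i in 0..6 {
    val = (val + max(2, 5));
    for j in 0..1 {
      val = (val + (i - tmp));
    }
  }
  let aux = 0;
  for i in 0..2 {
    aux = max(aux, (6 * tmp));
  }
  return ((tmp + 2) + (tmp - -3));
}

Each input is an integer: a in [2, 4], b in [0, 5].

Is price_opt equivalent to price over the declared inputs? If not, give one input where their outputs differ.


a=2, b=0 yields 5 from price but 1 from price_opt.
verdict: not equivalent; witness: a=2, b=0


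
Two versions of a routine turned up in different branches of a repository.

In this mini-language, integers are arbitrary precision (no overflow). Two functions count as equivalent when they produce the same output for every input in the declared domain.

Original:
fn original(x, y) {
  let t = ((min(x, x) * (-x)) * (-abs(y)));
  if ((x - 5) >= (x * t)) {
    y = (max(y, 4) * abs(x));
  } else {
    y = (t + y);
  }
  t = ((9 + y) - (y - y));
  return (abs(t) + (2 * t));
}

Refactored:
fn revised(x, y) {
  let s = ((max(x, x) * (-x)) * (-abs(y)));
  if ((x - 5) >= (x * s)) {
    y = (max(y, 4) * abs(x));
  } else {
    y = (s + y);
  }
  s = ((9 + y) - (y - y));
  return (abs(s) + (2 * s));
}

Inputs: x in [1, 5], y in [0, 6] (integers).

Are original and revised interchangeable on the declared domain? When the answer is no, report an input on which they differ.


The edit looks behavioral (`min(x, x)` became `max(x, x)`), but over these ranges it never changes the outcome.
Tracing x=2, y=5: original: t becomes 20; next ((x - 5) >= (x * t)) evaluates to false; next y becomes 25; next t becomes 34; next final value 102 | revised: s becomes 20; next ((x - 5) >= (x * s)) evaluates to false; next y becomes 25; next s becomes 34; next final value 102 — matching result 102.
An exhaustive pass over the 35 declared inputs shows identical outputs.
verdict: equivalent


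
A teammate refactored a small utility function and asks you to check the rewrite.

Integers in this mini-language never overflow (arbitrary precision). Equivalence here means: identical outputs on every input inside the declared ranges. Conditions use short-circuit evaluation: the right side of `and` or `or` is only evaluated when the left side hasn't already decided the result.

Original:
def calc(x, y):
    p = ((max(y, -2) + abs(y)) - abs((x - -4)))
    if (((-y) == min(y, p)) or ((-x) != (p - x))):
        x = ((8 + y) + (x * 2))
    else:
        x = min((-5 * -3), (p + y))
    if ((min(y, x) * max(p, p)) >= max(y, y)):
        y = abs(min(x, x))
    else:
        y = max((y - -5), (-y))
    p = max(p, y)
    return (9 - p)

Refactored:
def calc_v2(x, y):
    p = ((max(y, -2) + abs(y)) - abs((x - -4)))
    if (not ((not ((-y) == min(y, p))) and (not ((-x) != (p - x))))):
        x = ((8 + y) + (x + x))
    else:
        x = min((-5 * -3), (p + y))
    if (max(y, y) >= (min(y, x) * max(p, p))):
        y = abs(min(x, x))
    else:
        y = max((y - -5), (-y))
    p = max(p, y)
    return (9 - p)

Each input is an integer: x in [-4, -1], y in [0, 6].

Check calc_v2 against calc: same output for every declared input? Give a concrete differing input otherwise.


Consider the input x=-4, y=1.
calc: p := 2 | (((-y) == min(y, p)) or ((-x) != (p - x))): true | x := 1 | ((min(y, x) * max(p, p)) >= max(y, y)): true | y := 1 | p := 2 | result 7
calc_v2: p := 2 | (not ((not ((-y) == min(y, p))) and (not ((-x) != (p - x))))): true | x := 1 | (max(y, y) >= (min(y, x) * max(p, p))): false | y := 6 | p := 6 | result 3
7 != 3, so the rewrite changes behavior.
verdict: not equivalent; witness: x=-4, y=1


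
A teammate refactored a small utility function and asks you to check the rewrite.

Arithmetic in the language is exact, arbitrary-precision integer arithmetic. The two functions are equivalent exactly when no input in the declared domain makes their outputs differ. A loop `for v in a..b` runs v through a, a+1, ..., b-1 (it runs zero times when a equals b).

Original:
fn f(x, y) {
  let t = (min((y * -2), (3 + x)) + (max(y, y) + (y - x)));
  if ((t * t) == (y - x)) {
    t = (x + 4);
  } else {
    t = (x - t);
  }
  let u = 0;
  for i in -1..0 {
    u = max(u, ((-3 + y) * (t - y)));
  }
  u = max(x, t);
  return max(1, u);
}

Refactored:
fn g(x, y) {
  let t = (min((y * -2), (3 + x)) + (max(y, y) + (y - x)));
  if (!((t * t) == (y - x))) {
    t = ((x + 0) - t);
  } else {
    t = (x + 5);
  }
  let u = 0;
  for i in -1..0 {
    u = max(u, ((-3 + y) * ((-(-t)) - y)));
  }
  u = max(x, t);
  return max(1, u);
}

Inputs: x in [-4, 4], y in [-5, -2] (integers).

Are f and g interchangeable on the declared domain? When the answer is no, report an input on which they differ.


Take x=-3, y=-2.
f: t := -1 | ((t * t) == (y - x)): true | t := 1 | u := 0 | iter i=-1: | u := 0 | u := 1 | result 1
g: t := -1 | (!((t * t) == (y - x))): false | t := 2 | u := 0 | iter i=-1: | u := 0 | u := 2 | result 2
1 != 2, so the rewrite changes behavior.
verdict: not equivalent; witness: x=-3, y=-2


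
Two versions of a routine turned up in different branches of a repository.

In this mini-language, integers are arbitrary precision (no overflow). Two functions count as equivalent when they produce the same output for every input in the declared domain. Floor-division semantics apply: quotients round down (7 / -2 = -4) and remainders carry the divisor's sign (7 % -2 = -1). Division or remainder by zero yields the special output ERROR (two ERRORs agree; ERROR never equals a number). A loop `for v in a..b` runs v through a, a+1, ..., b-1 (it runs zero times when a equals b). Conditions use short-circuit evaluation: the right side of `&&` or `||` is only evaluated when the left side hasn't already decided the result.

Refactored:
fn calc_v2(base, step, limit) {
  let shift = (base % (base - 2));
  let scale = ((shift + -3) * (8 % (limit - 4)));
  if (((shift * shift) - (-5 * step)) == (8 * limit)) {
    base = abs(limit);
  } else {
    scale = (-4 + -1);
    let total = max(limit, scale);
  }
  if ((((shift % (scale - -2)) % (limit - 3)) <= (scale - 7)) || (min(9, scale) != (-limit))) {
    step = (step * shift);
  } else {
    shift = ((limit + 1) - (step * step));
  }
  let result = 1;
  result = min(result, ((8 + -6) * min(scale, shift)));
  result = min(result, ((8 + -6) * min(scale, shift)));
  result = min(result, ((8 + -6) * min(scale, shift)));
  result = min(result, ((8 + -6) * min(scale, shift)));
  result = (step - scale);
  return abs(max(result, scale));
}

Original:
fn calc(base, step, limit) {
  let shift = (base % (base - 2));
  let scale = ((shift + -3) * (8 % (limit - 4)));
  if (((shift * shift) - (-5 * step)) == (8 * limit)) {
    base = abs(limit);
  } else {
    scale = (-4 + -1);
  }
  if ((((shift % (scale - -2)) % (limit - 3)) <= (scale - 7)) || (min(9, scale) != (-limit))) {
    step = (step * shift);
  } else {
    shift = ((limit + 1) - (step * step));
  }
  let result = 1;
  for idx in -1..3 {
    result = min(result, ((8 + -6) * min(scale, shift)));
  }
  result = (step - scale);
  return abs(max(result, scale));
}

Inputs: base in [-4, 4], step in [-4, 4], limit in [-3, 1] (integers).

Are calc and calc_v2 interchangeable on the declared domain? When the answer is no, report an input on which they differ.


This is a faithful refactor — loop structure differs, arithmetic usage differs, statement counts differ, constant usage differs, min/max/abs usage differs, local variable names differ, but the computed results match everywhere.
Tracing base=-2, step=4, limit=-3: calc: shift := -2 | scale := 30 | (((shift * shift) - (-5 * step)) == (8 * limit)): false | scale := -5 | ((((shift % (scale - -2)) % (limit - 3)) <= (scale - 7)) || (min(9, scale) != (-limit))): true | step := -8 | result := 1 | iter idx=-1: | result := -10 | iter idx=0: | result := -10 | iter idx=1: | result := -10 | iter idx=2: | result := -10 | result := -3 | result 3 | calc_v2: shift := -2 | scale := 30 | (((shift * shift) - (-5 * step)) == (8 * limit)): false | scale := -5 | total := -3 | ((((shift % (scale - -2)) % (limit - 3)) <= (scale - 7)) || (min(9, scale) != (-limit))): true | step := -8 | result := 1 | result := -10 | result := -10 | result := -10 | result := -10 | result := -3 | result 3 — matching result 3.
Across all 405 domain points the two functions coincide.
verdict: equivalent


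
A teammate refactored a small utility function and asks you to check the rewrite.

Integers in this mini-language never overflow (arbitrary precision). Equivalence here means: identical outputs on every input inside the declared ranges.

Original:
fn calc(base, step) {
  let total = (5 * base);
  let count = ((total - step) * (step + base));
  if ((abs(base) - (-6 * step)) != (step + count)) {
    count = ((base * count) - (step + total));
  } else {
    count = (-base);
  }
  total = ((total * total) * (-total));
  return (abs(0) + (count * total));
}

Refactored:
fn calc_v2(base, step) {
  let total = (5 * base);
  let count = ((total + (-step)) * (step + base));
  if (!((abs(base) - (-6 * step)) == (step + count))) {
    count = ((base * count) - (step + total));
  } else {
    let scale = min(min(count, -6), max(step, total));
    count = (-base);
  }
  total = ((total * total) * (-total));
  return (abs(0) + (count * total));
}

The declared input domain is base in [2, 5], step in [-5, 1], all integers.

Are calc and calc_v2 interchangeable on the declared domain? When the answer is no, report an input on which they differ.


Whatever the rewrite altered, no input in the stated domain can expose a difference.
One worked example (base=2, step=-5) — calc: total = 10; count = -45; ((abs(base) - (-6 * step)) != (step + count)) -> true; count = -95; total = -1000; return 95000; calc_v2: total = 10; count = -45; (!((abs(base) - (-6 * step)) == (step + count))) -> true; count = -95; total = -1000; return 95000; agreement on 95000.
Checked all 28 inputs in the declared domain: the outputs agree on every one.
verdict: equivalent
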